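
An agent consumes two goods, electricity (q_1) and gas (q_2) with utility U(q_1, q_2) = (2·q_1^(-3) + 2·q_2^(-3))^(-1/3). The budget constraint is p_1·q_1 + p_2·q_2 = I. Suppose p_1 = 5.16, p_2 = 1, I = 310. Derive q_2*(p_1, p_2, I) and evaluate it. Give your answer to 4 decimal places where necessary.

With the ratio pinned down, the budget gives q_1* = I/(p_1 + p_2·(q_2/q_1)) and q_2* = (q_2/q_1)·q_1*.
Numerically q_2/q_1 = 1.507171, so q_1* = 310/(5.16 + 1·1.507171) = 46.4965 and q_2* = 1.507171·46.4965 = 70.0781.

q_2* = 70.0781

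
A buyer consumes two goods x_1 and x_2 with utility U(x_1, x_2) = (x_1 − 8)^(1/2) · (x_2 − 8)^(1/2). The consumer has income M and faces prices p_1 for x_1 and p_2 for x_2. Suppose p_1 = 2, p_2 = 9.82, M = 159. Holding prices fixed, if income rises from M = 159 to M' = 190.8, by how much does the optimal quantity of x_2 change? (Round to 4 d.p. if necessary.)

Let x_1' = x_1−8, x_2' = x_2−8. MRS = x_2'/x_1' = p_1/p_2.
After buying the subsistence bundle (8, 8), a share 0.5 of the remaining income goes to x_1: x_1* = 8 + 0.5·(M − 8p_1 − 8p_2)/p_1.
Discretionary income = 159 − 8·2 − 8·9.82 = 64.44; x_2* = 8 + 0.5·64.44/9.82 = 11.2811.
At M' = 190.8: x_2* = 12.9002. Change: 12.9002 − 11.2811 = 1.6191.

Δx_2* = 1.6191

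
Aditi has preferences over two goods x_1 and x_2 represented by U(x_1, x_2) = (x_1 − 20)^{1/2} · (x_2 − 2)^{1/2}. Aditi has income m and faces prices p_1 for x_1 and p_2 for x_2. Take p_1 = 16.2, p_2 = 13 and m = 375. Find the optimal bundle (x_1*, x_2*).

MRS = (x_2−2)/(x_1−20). Tangency with p_1/p_2 gives x_2−2 = (p_1/p_2)·(x_1−20).
After buying the subsistence bundle (20, 2), a share 0.5 of the remaining income goes to x_1: x_1* = 20 + 0.5·(m − 20p_1 − 2p_2)/p_1.
Discretionary income = 375 − 20·16.2 − 2·13 = 25; x_1* = 20 + 0.5·25/16.2 = 20.7716; x_2* = 2 + 0.5·25/13 = 2.9615.

x_1* = 20.7716, x_2* = 2.9615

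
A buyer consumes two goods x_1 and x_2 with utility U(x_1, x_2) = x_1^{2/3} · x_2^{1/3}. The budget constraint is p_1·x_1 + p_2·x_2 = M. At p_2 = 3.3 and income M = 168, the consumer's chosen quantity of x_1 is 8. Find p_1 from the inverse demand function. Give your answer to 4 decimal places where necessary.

p_1 = 14

The MRS is 2·x_2/x_1. Set MRS = p_1/p_2.
Rearranging, p_2·x_2 = (1/2)·p_1·x_1. Substituting into the budget gives p_1·x_1·(1 + (1/2)) = M.
Demand: x_1*(p_1,p_2,M) = 2/3·M/p_1 and x_2* = 1/3·M/p_2.
Set x_1* = 8 in the demand function and solve for p_1: p_1 = 14.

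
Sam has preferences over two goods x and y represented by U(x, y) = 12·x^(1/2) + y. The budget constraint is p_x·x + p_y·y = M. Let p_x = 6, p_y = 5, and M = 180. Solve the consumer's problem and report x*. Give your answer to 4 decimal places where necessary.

x* = 25

Thus x* = (6·p_y/p_x)² — independent of M — with the rest of income spent on y.
Plugging in: x* = (6·5/6)² = 25.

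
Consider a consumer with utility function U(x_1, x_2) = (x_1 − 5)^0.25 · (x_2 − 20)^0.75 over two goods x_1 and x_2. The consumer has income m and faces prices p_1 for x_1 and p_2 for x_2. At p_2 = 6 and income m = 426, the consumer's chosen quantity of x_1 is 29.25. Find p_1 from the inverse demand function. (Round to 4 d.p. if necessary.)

Let x_1' = x_1−5, x_2' = x_2−20. MRS = (1/3)·x_2'/x_1' = p_1/p_2.
Substituting into the budget: x_1* = 5 + 0.25·(m − 5·p_1 − 20·p_2)/p_1, and x_2* = 20 + 0.75·(…)/p_2.
Set x_1* = 29.25 in the demand function and solve for p_1: p_1 = 3.

p_1 = 3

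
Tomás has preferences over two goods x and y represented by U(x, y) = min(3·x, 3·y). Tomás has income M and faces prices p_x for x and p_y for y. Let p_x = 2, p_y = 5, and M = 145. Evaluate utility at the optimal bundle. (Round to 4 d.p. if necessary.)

Leontief preferences: the optimum is at the kink where x/3 = y/3, i.e. y = x.
Budget: p_x·x + p_y·x = M, so (3·p_x + 3·p_y)·x = 3·M.
Demand: x*(p_x,p_y,M) = 3·M/(3·p_x + 3·p_y), y* = 3·M/(3·p_x + 3·p_y).
Here 3·2 + 3·5 = 21, giving x* = 20.7143 and y* = 20.7143.
Utility at the optimum: U(20.7143, 20.7143) = 62.1429.

V = 62.1429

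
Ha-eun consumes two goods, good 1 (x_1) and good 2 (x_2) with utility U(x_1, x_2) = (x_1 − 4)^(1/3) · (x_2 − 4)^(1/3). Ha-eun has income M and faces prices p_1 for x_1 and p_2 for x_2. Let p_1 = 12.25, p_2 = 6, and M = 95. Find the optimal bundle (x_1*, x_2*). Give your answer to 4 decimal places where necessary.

x_1* = 4.898, x_2* = 5.8333

Let x_1' = x_1−4, x_2' = x_2−4. MRS = x_2'/x_1' = p_1/p_2.
After buying the subsistence bundle (4, 4), a share 0.5 of the remaining income goes to x_1: x_1* = 4 + 0.5·(M − 4p_1 − 4p_2)/p_1.
Discretionary income = 95 − 4·12.25 − 4·6 = 22; x_1* = 4 + 0.5·22/12.25 = 4.898; x_2* = 4 + 0.5·22/6 = 5.8333.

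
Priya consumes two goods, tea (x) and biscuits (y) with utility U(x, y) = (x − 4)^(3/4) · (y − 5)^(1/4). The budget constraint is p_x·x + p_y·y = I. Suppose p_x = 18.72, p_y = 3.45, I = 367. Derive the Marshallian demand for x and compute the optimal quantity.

This is Cobb-Douglas in (x−4, y−5): tangency gives 0.75·p_y·(y−5) = 0.25·p_x·(x−4).
After buying the subsistence bundle (4, 5), a share 0.75 of the remaining income goes to x: x* = 4 + 0.75·(I − 4p_x − 5p_y)/p_x.
Discretionary income = 367 − 4·18.72 − 5·3.45 = 274.87; x* = 4 + 0.75·274.87/18.72 = 15.0124.

x* = 15.0124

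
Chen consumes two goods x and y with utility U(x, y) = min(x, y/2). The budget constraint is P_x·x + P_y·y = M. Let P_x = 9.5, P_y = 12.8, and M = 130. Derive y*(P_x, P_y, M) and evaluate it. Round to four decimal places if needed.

With perfect complements, no substitution: consume in ratio x:y = 1:2.
Budget: P_x·x + P_y·2·x = M, so (P_x + 2·P_y)·x = M.
Demand: x*(P_x,P_y,M) = M/(P_x + 2·P_y), y* = 2·M/(P_x + 2·P_y).
Here 9.5 + 2·12.8 = 35.1, giving y* = 7.4074.

y* = 7.4074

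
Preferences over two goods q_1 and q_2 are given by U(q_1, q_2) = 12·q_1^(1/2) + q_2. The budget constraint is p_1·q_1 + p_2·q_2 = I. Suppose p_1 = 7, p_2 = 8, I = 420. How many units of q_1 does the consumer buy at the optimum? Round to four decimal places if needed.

MU_q_1 = 6/√q_1, MU_q_2 = 1. Tangency: 6/√q_1 = p_1/p_2.
Solve: √q_1 = 6·p_2/p_1, so q_1*(p_1,p_2) = (6·p_2/p_1)², and q_2* = (I − p_1·q_1*)/p_2.
Plugging in: q_1* = (6·8/7)² = 47.0204.

q_1* = 47.0204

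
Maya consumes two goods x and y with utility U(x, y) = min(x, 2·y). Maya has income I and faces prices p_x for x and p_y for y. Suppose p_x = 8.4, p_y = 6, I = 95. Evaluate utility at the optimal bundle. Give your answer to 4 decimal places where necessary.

V = 8.3333

Demand: x*(p_x,p_y,I) = 2·I/(2·p_x + p_y), y* = I/(2·p_x + p_y).
Here 2·8.4 + 6 = 22.8, giving x* = 8.3333 and y* = 4.1667.
Utility at the optimum: U(8.3333, 4.1667) = 8.3333.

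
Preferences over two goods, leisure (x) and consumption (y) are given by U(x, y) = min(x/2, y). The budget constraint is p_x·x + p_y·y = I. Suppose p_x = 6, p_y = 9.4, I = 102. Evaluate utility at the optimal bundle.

V = 4.7664

With perfect complements, no substitution: consume in ratio x:y = 2:1.
Budget: p_x·x + p_y·(1/2)·x = I, so (2·p_x + p_y)·x = 2·I.
Demand: x*(p_x,p_y,I) = 2·I/(2·p_x + p_y), y* = I/(2·p_x + p_y).
Here 2·6 + 9.4 = 21.4, giving x* = 9.5327 and y* = 4.7664.
Utility at the optimum: U(9.5327, 4.7664) = 4.7664.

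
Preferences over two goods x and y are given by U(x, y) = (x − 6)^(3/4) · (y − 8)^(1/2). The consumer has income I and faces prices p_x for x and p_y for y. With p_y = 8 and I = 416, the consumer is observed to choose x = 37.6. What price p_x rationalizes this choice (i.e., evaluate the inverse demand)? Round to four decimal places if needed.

p_x = 6

This is Cobb-Douglas in (x−6, y−8): tangency gives 0.75·p_y·(y−8) = 0.5·p_x·(x−6).
After buying the subsistence bundle (6, 8), a share 0.6 of the remaining income goes to x: x* = 6 + 0.6·(I − 6p_x − 8p_y)/p_x.
Set x* = 37.6 in the demand function and solve for p_x: p_x = 6.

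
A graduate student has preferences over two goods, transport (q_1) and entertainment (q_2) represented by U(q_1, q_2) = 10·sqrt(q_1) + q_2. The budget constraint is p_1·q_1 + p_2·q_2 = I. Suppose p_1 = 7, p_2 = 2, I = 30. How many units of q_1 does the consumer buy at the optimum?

q_1* = 2.0408

Utility is quasi-linear in q_2; the FOC for q_1 is 5/√q_1 = p_1/p_2.
Solve: √q_1 = 5·p_2/p_1, so q_1*(p_1,p_2) = (5·p_2/p_1)², and q_2* = (I − p_1·q_1*)/p_2.
Plugging in: q_1* = (5·2/7)² = 2.0408.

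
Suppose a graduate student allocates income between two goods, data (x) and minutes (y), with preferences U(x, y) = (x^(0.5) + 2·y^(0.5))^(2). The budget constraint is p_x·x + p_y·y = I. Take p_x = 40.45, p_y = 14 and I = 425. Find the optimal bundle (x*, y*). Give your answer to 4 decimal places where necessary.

x* = 0.8367, y* = 27.9396

MRS = MU_x/MU_y = (1/2)·(y/x)^(0.5). Set equal to p_x/p_y.
Hence y/x = (2·p_x/p_y)^(1/(0.5)), i.e. raised to the 2 power.
With the ratio pinned down, the budget gives x* = I/(p_x + p_y·(y/x)) and y* = (y/x)·x*.
Numerically y/x = 33.391888, so x* = 425/(40.45 + 14·33.391888) = 0.8367 and y* = 33.391888·0.8367 = 27.9396.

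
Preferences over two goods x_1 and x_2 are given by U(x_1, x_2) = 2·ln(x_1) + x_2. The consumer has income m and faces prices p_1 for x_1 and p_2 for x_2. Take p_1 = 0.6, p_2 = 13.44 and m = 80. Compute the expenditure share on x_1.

Set MRS = p_1/p_2: (2/x_1)/1 = p_1/p_2.
So x_1*(p_1,p_2) = 2·p_2/p_1, independent of income; and x_2* = (m − 2·p_2)/p_2.
At the given prices: x_1* = 2·13.44/0.6 = 44.8, and x_2* = 3.9524.
Expenditure on x_1: 0.6·44.8 = 26.88; share = 0.336.

share on x_1 = 0.336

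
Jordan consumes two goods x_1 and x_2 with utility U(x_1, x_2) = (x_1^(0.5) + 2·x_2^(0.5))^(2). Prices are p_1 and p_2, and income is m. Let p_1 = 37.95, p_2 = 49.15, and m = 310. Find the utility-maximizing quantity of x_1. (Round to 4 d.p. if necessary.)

MRS = MU_x_1/MU_x_2 = (1/2)·(x_2/x_1)^(0.5). Set equal to p_1/p_2.
Solve for the ratio: x_2/x_1 = [2·p_1/p_2]^(2).
Substitute x_2 = (x_2/x_1)·x_1 into the budget: x_1* = m/(p_1 + p_2·(x_2/x_1)).
Numerically x_2/x_1 = 2.384715, so x_1* = 310/(37.95 + 49.15·2.384715) = 1.998.

x_1* = 1.998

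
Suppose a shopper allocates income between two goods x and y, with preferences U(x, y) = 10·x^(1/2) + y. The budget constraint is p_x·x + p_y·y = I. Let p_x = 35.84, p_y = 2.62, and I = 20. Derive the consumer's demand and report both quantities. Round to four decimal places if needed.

x* = 0.1336, y* = 5.806

Solve: √x = 5·p_y/p_x, so x*(p_x,p_y) = (5·p_y/p_x)², and y* = (I − p_x·x*)/p_y.
Plugging in: x* = (5·2.62/35.84)² = 0.1336, y* = 5.806.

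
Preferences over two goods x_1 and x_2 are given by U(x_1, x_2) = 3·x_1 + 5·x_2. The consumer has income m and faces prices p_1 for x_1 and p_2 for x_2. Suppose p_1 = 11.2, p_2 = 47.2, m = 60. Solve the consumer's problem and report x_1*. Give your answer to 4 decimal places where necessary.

Perfect substitutes: compare marginal utility per dollar. 3/p_1 vs 5/p_2 → 0.2679 vs 0.1059.
x_1 gives more utility per dollar, so spend all income on x_1: x_1* = m/p_1, x_2* = 0.
Numerically: x_1* = 5.3571, x_2* = 0.

x_1* = 5.3571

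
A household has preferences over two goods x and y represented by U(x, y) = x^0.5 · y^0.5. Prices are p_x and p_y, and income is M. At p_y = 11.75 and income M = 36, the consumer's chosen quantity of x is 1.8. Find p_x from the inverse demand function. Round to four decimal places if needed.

MU_x/MU_y = (0.5·y)/(0.5·x); tangency sets this equal to p_x/p_y.
So 0.5·p_y·y = 0.5·p_x·x; combined with the budget, a share 0.5 of income goes to x.
Demand: x*(p_x,p_y,M) = 0.5·M/p_x and y* = 0.5·M/p_y.
Set x* = 1.8 in the demand function and solve for p_x: p_x = 10.

p_x = 10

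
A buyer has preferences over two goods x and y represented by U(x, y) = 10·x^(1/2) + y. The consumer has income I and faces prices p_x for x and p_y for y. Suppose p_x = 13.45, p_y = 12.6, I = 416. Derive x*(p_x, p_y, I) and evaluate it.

x* = 21.94

MU_x = 5/√x, MU_y = 1. Tangency: 5/√x = p_x/p_y.
Thus x* = (5·p_y/p_x)² — independent of I — with the rest of income spent on y.
Plugging in: x* = (5·12.6/13.45)² = 21.94.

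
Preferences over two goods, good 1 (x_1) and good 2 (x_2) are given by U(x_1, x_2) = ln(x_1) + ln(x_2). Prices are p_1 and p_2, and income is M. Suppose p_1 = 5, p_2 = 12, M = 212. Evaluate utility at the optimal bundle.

V = 5.2325

The MRS is x_2/x_1. Set MRS = p_1/p_2.
Rearranging, p_2·x_2 = p_1·x_1. Substituting into the budget gives p_1·x_1·(1 + 1) = M.
Demand: x_1*(p_1,p_2,M) = 0.5·M/p_1 and x_2* = 0.5·M/p_2.
At p_1=5, p_2=12, M=212: x_1* = 0.5·212/5 = 21.2, x_2* = 8.8333.
Utility at the optimum: U(21.2, 8.8333) = 5.2325.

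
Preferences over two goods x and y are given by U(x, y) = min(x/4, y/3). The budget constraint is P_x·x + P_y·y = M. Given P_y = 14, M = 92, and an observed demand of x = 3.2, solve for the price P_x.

With perfect complements, no substitution: consume in ratio x:y = 4:3.
Budget: P_x·x + P_y·(3/4)·x = M, so (4·P_x + 3·P_y)·x = 4·M.
Demand: x*(P_x,P_y,M) = 4·M/(4·P_x + 3·P_y), y* = 3·M/(4·P_x + 3·P_y).
Set x* = 3.2 in the demand function and solve for P_x: P_x = 18.25.

P_x = 18.25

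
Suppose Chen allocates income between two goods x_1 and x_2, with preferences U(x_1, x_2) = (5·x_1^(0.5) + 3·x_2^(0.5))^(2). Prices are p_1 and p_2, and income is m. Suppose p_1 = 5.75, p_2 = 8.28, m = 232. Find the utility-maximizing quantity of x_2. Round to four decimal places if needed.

MU_x_1 ∝ 5·x_1^(-0.5), MU_x_2 ∝ 3·x_2^(-0.5), so MRS = (5/3)·(x_2/x_1)^(0.5) = p_1/p_2.
Solve for the ratio: x_2/x_1 = [(3/5)·p_1/p_2]^(2).
Substitute x_2 = (x_2/x_1)·x_1 into the budget: x_1* = m/(p_1 + p_2·(x_2/x_1)).
Numerically x_2/x_1 = 0.173611, so x_1* = 232/(5.75 + 8.28·0.173611) = 32.2783 and x_2* = 0.173611·32.2783 = 5.6039.

x_2* = 5.6039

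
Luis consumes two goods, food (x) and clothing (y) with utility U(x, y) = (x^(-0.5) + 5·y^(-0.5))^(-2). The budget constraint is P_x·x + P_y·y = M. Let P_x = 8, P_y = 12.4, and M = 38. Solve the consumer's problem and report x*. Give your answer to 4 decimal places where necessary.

x* = 1.0835

From the CES first-order condition, (1/5)·(y/x)^(1.5) = P_x/P_y.
Hence y/x = (5·P_x/P_y)^(1/(1.5)), i.e. raised to the 2/3 power.
Substitute y = (y/x)·x into the budget: x* = M/(P_x + P_y·(y/x)).
Numerically y/x = 2.183193, so x* = 38/(8 + 12.4·2.183193) = 1.0835.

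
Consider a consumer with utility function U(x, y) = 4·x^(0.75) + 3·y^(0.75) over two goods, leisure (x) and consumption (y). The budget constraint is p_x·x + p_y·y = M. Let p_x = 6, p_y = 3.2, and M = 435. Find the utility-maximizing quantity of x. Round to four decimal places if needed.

x* = 23.4956

MU_x ∝ 4·x^(-0.25), MU_y ∝ 3·y^(-0.25), so MRS = (4/3)·(y/x)^(0.25) = p_x/p_y.
Solve for the ratio: y/x = [(3/4)·p_x/p_y]^(4).
Substitute y = (y/x)·x into the budget: x* = M/(p_x + p_y·(y/x)).
Numerically y/x = 3.910661, so x* = 435/(6 + 3.2·3.910661) = 23.4956.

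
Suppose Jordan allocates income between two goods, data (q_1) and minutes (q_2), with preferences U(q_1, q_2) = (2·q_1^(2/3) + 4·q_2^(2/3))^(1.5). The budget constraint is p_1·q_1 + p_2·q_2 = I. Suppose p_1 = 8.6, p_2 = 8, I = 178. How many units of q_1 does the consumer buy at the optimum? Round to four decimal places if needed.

From the CES first-order condition, (1/2)·(q_2/q_1)^(1/3) = p_1/p_2.
Hence q_2/q_1 = (2·p_1/p_2)^(1/(1/3)), i.e. raised to the 3 power.
Substitute q_2 = (q_2/q_1)·q_1 into the budget: q_1* = I/(p_1 + p_2·(q_2/q_1)).
Numerically q_2/q_1 = 9.938375, so q_1* = 178/(8.6 + 8·9.938375) = 2.0203.

q_1* = 2.0203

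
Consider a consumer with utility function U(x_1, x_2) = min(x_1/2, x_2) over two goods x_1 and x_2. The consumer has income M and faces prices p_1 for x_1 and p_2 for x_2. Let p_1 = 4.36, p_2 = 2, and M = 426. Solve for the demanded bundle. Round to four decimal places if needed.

Here 2·4.36 + 2 = 10.72, giving x_1* = 79.4776 and x_2* = 39.7388.

x_1* = 79.4776, x_2* = 39.7388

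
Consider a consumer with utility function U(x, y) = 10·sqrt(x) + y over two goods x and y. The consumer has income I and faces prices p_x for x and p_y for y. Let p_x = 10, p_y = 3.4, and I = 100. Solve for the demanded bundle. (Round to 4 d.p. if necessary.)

MU_x = 5/√x, MU_y = 1. Tangency: 5/√x = p_x/p_y.
Thus x* = (5·p_y/p_x)² — independent of I — with the rest of income spent on y.
Plugging in: x* = (5·3.4/10)² = 2.89, y* = 20.9118.

x* = 2.89, y* = 20.9118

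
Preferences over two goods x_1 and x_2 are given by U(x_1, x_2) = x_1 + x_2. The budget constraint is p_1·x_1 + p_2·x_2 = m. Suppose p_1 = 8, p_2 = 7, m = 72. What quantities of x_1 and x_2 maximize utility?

Linear utility — the consumer picks whichever good has higher MU/price: 1/8 = 0.125 vs 1/7 = 0.1429.
x_2 gives more utility per dollar, so spend all income on x_2: x_2* = m/p_2, x_1* = 0.
Numerically: x_1* = 0, x_2* = 10.2857.

x_1* = 0, x_2* = 10.2857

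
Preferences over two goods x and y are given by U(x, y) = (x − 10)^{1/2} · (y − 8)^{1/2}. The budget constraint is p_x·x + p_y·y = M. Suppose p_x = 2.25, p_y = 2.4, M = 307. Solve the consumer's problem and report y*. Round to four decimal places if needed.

y* = 63.2708

This is Cobb-Douglas in (x−10, y−8): tangency gives 0.5·p_y·(y−8) = 0.5·p_x·(x−10).
After buying the subsistence bundle (10, 8), a share 0.5 of the remaining income goes to x: x* = 10 + 0.5·(M − 10p_x − 8p_y)/p_x.
Discretionary income = 307 − 10·2.25 − 8·2.4 = 265.3; y* = 8 + 0.5·265.3/2.4 = 63.2708.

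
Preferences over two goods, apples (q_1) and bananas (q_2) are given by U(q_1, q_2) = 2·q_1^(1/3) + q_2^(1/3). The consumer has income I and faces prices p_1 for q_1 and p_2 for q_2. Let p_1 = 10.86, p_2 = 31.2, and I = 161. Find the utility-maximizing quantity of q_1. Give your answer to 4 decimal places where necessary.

MRS = MU_q_1/MU_q_2 = 2·(q_2/q_1)^(2/3). Set equal to p_1/p_2.
Solve for the ratio: q_2/q_1 = [(1/2)·p_1/p_2]^(1.5).
With the ratio pinned down, the budget gives q_1* = I/(p_1 + p_2·(q_2/q_1)) and q_2* = (q_2/q_1)·q_1*.
Numerically q_2/q_1 = 0.072605, so q_1* = 161/(10.86 + 31.2·0.072605) = 12.2664.

q_1* = 12.2664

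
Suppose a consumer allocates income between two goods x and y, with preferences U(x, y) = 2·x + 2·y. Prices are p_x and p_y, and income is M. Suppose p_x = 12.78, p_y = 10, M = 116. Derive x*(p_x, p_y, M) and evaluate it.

x* = 0

Perfect substitutes: compare marginal utility per dollar. 2/p_x vs 2/p_y → 0.1565 vs 0.2.
y gives more utility per dollar, so spend all income on y: y* = M/p_y, x* = 0.
Numerically: x* = 0, y* = 11.6.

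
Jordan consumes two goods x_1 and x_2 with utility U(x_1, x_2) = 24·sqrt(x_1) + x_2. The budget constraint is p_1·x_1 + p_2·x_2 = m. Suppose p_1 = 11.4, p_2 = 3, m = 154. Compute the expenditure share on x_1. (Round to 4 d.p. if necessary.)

Set MRS = p_1/p_2: 12·x_1^(−1/2) = p_1/p_2.
Thus x_1* = (12·p_2/p_1)² — independent of m — with the rest of income spent on x_2.
Plugging in: x_1* = (12·3/11.4)² = 9.9723, x_2* = 13.4386.
Expenditure on x_1: 11.4·9.9723 = 113.6842; share = 0.7382.

share on x_1 = 0.7382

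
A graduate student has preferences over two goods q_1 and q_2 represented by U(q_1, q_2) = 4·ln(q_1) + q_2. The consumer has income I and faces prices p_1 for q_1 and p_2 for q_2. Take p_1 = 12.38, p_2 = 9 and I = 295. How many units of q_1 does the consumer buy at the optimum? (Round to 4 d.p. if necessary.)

Set MRS = p_1/p_2: (4/q_1)/1 = p_1/p_2.
So q_1*(p_1,p_2) = 4·p_2/p_1, independent of income; and q_2* = (I − 4·p_2)/p_2.
At the given prices: q_1* = 4·9/12.38 = 2.9079.

q_1* = 2.9079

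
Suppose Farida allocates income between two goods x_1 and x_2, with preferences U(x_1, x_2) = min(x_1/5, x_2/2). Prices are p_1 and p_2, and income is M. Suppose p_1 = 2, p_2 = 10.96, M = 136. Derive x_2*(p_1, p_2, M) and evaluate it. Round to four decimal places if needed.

x_2* = 8.5213

With perfect complements, no substitution: consume in ratio x_1:x_2 = 5:2.
Budget: p_1·x_1 + p_2·(2/5)·x_1 = M, so (5·p_1 + 2·p_2)·x_1 = 5·M.
Demand: x_1*(p_1,p_2,M) = 5·M/(5·p_1 + 2·p_2), x_2* = 2·M/(5·p_1 + 2·p_2).
Here 5·2 + 2·10.96 = 31.92, giving x_2* = 8.5213.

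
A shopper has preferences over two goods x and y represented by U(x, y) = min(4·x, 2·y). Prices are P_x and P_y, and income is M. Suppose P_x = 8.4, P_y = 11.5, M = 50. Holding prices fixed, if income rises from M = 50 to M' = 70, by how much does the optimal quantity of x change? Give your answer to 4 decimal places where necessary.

Δx* = 0.6369

With perfect complements, no substitution: consume in ratio x:y = 2:4.
Budget: P_x·x + P_y·2·x = M, so (2·P_x + 4·P_y)·x = 2·M.
Demand: x*(P_x,P_y,M) = 2·M/(2·P_x + 4·P_y), y* = 4·M/(2·P_x + 4·P_y).
Here 2·8.4 + 4·11.5 = 62.8, giving x* = 1.5924.
At M' = 70: x* = 2.2293. Change: 2.2293 − 1.5924 = 0.6369.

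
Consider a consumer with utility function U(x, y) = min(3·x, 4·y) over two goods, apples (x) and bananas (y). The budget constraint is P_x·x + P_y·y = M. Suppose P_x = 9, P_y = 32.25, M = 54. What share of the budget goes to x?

Leontief preferences: the optimum is at the kink where x/4 = y/3, i.e. y = (3/4)·x.
Budget: P_x·x + P_y·(3/4)·x = M, so (4·P_x + 3·P_y)·x = 4·M.
Demand: x*(P_x,P_y,M) = 4·M/(4·P_x + 3·P_y), y* = 3·M/(4·P_x + 3·P_y).
Here 4·9 + 3·32.25 = 132.75, giving x* = 1.6271 and y* = 1.2203.
Expenditure on x: 9·1.6271 = 14.6441; share = 0.2712.

share on x = 0.2712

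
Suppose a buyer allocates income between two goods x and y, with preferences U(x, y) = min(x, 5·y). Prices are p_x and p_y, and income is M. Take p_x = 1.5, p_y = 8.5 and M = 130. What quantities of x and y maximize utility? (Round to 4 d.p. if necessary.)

With perfect complements, no substitution: consume in ratio x:y = 5:1.
Budget: p_x·x + p_y·(1/5)·x = M, so (5·p_x + p_y)·x = 5·M.
Demand: x*(p_x,p_y,M) = 5·M/(5·p_x + p_y), y* = M/(5·p_x + p_y).
Here 5·1.5 + 8.5 = 16, giving x* = 40.625 and y* = 8.125.

x* = 40.625, y* = 8.125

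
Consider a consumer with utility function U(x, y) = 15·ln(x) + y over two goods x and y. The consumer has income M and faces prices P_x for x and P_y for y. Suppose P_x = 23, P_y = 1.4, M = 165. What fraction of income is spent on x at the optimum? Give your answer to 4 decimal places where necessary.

share on x = 0.1273

MU_x = 15/x, MU_y = 1. Tangency: 15/x = P_x/P_y.
So x*(P_x,P_y) = 15·P_y/P_x, independent of income; and y* = (M − 15·P_y)/P_y.
At the given prices: x* = 15·1.4/23 = 0.913, and y* = 102.8571.
Expenditure on x: 23·0.913 = 21; share = 0.1273.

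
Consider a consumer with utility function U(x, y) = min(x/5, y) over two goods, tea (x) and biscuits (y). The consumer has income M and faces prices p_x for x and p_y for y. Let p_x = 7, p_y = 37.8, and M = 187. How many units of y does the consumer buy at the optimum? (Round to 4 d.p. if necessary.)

Leontief preferences: the optimum is at the kink where x/5 = y/1, i.e. y = (1/5)·x.
Budget: p_x·x + p_y·(1/5)·x = M, so (5·p_x + p_y)·x = 5·M.
Demand: x*(p_x,p_y,M) = 5·M/(5·p_x + p_y), y* = M/(5·p_x + p_y).
Here 5·7 + 37.8 = 72.8, giving y* = 2.5687.

y* = 2.5687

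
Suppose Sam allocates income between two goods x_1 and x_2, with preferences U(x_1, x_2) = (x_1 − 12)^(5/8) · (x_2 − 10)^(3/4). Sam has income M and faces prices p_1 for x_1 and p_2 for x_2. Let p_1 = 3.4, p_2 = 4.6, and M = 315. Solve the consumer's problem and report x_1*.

After buying the subsistence bundle (12, 10), a share 5/11 of the remaining income goes to x_1: x_1* = 12 + 5/11·(M − 12p_1 − 10p_2)/p_1.
Discretionary income = 315 − 12·3.4 − 10·4.6 = 228.2; x_1* = 12 + 5/11·228.2/3.4 = 42.508.

x_1* = 42.508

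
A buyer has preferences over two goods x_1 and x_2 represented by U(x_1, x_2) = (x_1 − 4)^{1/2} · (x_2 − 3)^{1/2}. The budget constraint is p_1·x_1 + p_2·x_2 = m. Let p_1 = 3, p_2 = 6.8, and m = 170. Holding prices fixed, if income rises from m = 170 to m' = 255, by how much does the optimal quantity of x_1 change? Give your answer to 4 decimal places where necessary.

After buying the subsistence bundle (4, 3), a share 0.5 of the remaining income goes to x_1: x_1* = 4 + 0.5·(m − 4p_1 − 3p_2)/p_1.
Discretionary income = 170 − 4·3 − 3·6.8 = 137.6; x_1* = 4 + 0.5·137.6/3 = 26.9333.
At m' = 255: x_1* = 41.1. Change: 41.1 − 26.9333 = 14.1667.

Δx_1* = 14.1667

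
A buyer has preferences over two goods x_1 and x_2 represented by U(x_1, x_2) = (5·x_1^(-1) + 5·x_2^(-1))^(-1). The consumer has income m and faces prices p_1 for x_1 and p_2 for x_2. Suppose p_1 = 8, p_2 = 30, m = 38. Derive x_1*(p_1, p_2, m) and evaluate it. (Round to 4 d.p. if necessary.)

From the CES first-order condition, (x_2/x_1)^(2) = p_1/p_2.
Hence x_2/x_1 = (p_1/p_2)^(1/(2)), i.e. raised to the 0.5 power.
With the ratio pinned down, the budget gives x_1* = m/(p_1 + p_2·(x_2/x_1)) and x_2* = (x_2/x_1)·x_1*.
Numerically x_2/x_1 = 0.516398, so x_1* = 38/(8 + 30·0.516398) = 1.6176.

x_1* = 1.6176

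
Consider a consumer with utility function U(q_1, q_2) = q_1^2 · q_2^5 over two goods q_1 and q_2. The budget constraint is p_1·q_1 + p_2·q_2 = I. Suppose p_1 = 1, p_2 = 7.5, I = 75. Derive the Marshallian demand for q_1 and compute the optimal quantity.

q_1* = 21.4286

MU_q_1/MU_q_2 = (2·q_2)/(5·q_1); tangency sets this equal to p_1/p_2.
Rearranging, p_2·q_2 = (5/2)·p_1·q_1. Substituting into the budget gives p_1·q_1·(1 + (5/2)) = I.
Demand: q_1*(p_1,p_2,I) = 2/7·I/p_1 and q_2* = 5/7·I/p_2.
At p_1=1, p_2=7.5, I=75: q_1* = 2/7·75/1 = 21.4286.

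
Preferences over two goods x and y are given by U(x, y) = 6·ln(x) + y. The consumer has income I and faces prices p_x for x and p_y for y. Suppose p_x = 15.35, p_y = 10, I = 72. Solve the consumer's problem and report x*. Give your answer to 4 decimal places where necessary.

x* = 3.9088

MU_x = 6/x, MU_y = 1. Tangency: 6/x = p_x/p_y.
So x*(p_x,p_y) = 6·p_y/p_x, independent of income; and y* = (I − 6·p_y)/p_y.
At the given prices: x* = 6·10/15.35 = 3.9088.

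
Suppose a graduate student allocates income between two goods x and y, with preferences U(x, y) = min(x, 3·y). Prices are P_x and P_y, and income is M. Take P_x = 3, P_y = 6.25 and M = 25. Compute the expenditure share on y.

Demand: x*(P_x,P_y,M) = 3·M/(3·P_x + P_y), y* = M/(3·P_x + P_y).
Here 3·3 + 6.25 = 15.25, giving x* = 4.918 and y* = 1.6393.
Expenditure on y: 6.25·1.6393 = 10.2459; share = 0.4098.

share on y = 0.4098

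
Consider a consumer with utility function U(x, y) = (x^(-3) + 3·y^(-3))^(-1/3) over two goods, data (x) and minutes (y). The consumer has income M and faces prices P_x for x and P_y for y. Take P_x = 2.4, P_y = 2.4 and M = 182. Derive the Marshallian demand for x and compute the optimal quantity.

x* = 32.7422

From the CES first-order condition, (1/3)·(y/x)^(4) = P_x/P_y.
Solve for the ratio: y/x = [3·P_x/P_y]^(0.25).
Substitute y = (y/x)·x into the budget: x* = M/(P_x + P_y·(y/x)).
Numerically y/x = 1.316074, so x* = 182/(2.4 + 2.4·1.316074) = 32.7422.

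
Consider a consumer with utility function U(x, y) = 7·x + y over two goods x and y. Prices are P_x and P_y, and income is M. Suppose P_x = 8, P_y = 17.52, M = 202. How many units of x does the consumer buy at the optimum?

x gives more utility per dollar, so spend all income on x: x* = M/P_x, y* = 0.
Numerically: x* = 25.25, y* = 0.

x* = 25.25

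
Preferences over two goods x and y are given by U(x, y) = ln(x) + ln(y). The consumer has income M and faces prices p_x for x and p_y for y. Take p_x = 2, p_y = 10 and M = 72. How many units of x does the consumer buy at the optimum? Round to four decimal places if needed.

Demand: x*(p_x,p_y,M) = 0.5·M/p_x and y* = 0.5·M/p_y.
At p_x=2, p_y=10, M=72: x* = 0.5·72/2 = 18.

x* = 18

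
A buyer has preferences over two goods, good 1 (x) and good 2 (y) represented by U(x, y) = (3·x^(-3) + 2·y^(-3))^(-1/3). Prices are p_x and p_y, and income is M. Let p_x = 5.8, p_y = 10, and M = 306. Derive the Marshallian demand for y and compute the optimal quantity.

From the CES first-order condition, (3/2)·(y/x)^(4) = p_x/p_y.
Solve for the ratio: y/x = [(2/3)·p_x/p_y]^(0.25).
Substitute y = (y/x)·x into the budget: x* = M/(p_x + p_y·(y/x)).
Numerically y/x = 0.788559, so x* = 306/(5.8 + 10·0.788559) = 22.3593 and y* = 0.788559·22.3593 = 17.6316.

y* = 17.6316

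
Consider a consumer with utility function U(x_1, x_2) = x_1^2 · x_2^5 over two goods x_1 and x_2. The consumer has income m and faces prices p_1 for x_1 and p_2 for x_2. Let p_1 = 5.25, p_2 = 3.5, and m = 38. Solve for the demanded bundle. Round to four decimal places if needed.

MU_x_1/MU_x_2 = (2·x_2)/(5·x_1); tangency sets this equal to p_1/p_2.
So 2·p_2·x_2 = 5·p_1·x_1; combined with the budget, a share 2/7 of income goes to x_1.
Demand: x_1*(p_1,p_2,m) = 2/7·m/p_1 and x_2* = 5/7·m/p_2.
At p_1=5.25, p_2=3.5, m=38: x_1* = 2/7·38/5.25 = 2.068, x_2* = 7.7551.

x_1* = 2.068, x_2* = 7.7551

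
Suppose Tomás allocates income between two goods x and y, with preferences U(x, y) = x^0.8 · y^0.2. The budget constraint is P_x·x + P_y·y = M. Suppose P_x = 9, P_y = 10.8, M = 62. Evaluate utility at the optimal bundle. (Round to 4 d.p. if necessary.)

Tangency: MRS = 4·y/x = P_x/P_y.
Rearranging, P_y·y = (1/4)·P_x·x. Substituting into the budget gives P_x·x·(1 + (1/4)) = M.
Demand: x*(P_x,P_y,M) = 0.8·M/P_x and y* = 0.2·M/P_y.
At P_x=9, P_y=10.8, M=62: x* = 0.8·62/9 = 5.5111, y* = 1.1481.
Utility at the optimum: U(5.5111, 1.1481) = 4.0271.

V = 4.0271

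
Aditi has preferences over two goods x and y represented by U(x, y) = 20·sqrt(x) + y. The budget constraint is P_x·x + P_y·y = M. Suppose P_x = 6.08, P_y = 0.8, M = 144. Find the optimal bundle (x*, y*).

x* = 1.7313, y* = 166.8421

MU_x = 10/√x, MU_y = 1. Tangency: 10/√x = P_x/P_y.
Solve: √x = 10·P_y/P_x, so x*(P_x,P_y) = (10·P_y/P_x)², and y* = (M − P_x·x*)/P_y.
Plugging in: x* = (10·0.8/6.08)² = 1.7313, y* = 166.8421.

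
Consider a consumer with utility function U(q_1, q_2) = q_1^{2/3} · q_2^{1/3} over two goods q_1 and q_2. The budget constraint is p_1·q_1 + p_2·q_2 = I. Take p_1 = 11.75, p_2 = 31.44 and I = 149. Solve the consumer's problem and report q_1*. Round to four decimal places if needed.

At p_1=11.75, p_2=31.44, I=149: q_1* = 2/3·149/11.75 = 8.4539.

q_1* = 8.4539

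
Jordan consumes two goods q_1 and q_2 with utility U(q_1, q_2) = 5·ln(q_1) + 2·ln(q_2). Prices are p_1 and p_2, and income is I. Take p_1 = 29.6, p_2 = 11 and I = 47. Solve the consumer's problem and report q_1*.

Tangency: MRS = (5/2)·q_2/q_1 = p_1/p_2.
Rearranging, p_2·q_2 = (2/5)·p_1·q_1. Substituting into the budget gives p_1·q_1·(1 + (2/5)) = I.
Demand: q_1*(p_1,p_2,I) = 5/7·I/p_1 and q_2* = 2/7·I/p_2.
At p_1=29.6, p_2=11, I=47: q_1* = 5/7·47/29.6 = 1.1342.

q_1* = 1.1342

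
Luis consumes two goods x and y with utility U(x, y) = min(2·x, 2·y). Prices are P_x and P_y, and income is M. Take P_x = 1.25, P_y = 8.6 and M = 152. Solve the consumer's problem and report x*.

Leontief preferences: the optimum is at the kink where x/2 = y/2, i.e. y = x.
Budget: P_x·x + P_y·x = M, so (2·P_x + 2·P_y)·x = 2·M.
Demand: x*(P_x,P_y,M) = 2·M/(2·P_x + 2·P_y), y* = 2·M/(2·P_x + 2·P_y).
Here 2·1.25 + 2·8.6 = 19.7, giving x* = 15.4315.

x* = 15.4315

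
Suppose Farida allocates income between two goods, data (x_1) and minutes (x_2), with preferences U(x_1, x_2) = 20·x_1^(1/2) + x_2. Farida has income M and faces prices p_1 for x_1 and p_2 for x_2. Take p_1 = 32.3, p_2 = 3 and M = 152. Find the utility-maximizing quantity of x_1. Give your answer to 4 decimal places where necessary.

x_1* = 0.8627

Utility is quasi-linear in x_2; the FOC for x_1 is 10/√x_1 = p_1/p_2.
Solve: √x_1 = 10·p_2/p_1, so x_1*(p_1,p_2) = (10·p_2/p_1)², and x_2* = (M − p_1·x_1*)/p_2.
Plugging in: x_1* = (10·3/32.3)² = 0.8627.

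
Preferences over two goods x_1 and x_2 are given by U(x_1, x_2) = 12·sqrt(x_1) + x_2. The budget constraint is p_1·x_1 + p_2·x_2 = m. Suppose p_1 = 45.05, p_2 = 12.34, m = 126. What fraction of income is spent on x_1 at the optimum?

share on x_1 = 0.9658

Solve: √x_1 = 6·p_2/p_1, so x_1*(p_1,p_2) = (6·p_2/p_1)², and x_2* = (m − p_1·x_1*)/p_2.
Plugging in: x_1* = (6·12.34/45.05)² = 2.7011, x_2* = 0.3497.
Expenditure on x_1: 45.05·2.7011 = 121.6853; share = 0.9658.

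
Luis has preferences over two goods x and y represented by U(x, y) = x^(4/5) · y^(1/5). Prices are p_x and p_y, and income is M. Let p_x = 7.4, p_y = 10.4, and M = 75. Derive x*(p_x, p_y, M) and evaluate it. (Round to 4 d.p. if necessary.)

x* = 8.1081

MU_x/MU_y = (0.8·y)/(0.2·x); tangency sets this equal to p_x/p_y.
So 0.8·p_y·y = 0.2·p_x·x; combined with the budget, a share 0.8 of income goes to x.
Demand: x*(p_x,p_y,M) = 0.8·M/p_x and y* = 0.2·M/p_y.
At p_x=7.4, p_y=10.4, M=75: x* = 0.8·75/7.4 = 8.1081.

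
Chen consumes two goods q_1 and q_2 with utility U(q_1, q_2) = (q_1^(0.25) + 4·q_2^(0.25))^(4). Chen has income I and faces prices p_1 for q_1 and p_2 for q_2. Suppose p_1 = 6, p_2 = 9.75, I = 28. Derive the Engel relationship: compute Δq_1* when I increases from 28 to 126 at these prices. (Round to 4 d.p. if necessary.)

Δq_1* = 2.5517

MRS = MU_q_1/MU_q_2 = (1/4)·(q_2/q_1)^(0.75). Set equal to p_1/p_2.
Solve for the ratio: q_2/q_1 = [4·p_1/p_2]^(4/3).
With the ratio pinned down, the budget gives q_1* = I/(p_1 + p_2·(q_2/q_1)) and q_2* = (q_2/q_1)·q_1*.
Numerically q_2/q_1 = 3.323601, so q_1* = 28/(6 + 9.75·3.323601) = 0.7291.
At I' = 126: q_1* = 3.2808. Change: 3.2808 − 0.7291 = 2.5517.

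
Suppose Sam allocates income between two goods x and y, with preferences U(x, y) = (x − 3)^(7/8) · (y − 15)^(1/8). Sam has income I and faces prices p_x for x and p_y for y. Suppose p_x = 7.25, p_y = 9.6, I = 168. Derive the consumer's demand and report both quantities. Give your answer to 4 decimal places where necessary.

Discretionary income = 168 − 3·7.25 − 15·9.6 = 2.25; x* = 3 + 0.875·2.25/7.25 = 3.2716; y* = 15 + 0.125·2.25/9.6 = 15.0293.

x* = 3.2716, y* = 15.0293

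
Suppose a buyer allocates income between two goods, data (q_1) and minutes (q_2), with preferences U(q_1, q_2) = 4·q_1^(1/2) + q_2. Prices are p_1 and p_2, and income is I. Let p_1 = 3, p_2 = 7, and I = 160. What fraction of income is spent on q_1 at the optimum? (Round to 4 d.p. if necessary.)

Thus q_1* = (2·p_2/p_1)² — independent of I — with the rest of income spent on q_2.
Plugging in: q_1* = (2·7/3)² = 21.7778, q_2* = 13.5238.
Expenditure on q_1: 3·21.7778 = 65.3333; share = 0.4083.

share on q_1 = 0.4083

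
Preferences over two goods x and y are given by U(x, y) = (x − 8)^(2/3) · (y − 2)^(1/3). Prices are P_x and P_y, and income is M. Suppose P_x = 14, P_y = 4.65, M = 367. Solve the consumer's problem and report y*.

y* = 19.6129

MRS = 2·(y−2)/(x−8). Tangency with P_x/P_y gives y−2 = (1/2)·(P_x/P_y)·(x−8).
Substituting into the budget: x* = 8 + 2/3·(M − 8·P_x − 2·P_y)/P_x, and y* = 2 + 1/3·(…)/P_y.
Discretionary income = 367 − 8·14 − 2·4.65 = 245.7; y* = 2 + 1/3·245.7/4.65 = 19.6129.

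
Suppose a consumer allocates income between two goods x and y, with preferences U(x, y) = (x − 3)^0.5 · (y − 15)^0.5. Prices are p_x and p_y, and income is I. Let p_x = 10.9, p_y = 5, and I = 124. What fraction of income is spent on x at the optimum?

This is Cobb-Douglas in (x−3, y−15): tangency gives 0.5·p_y·(y−15) = 0.5·p_x·(x−3).
After buying the subsistence bundle (3, 15), a share 0.5 of the remaining income goes to x: x* = 3 + 0.5·(I − 3p_x − 15p_y)/p_x.
Discretionary income = 124 − 3·10.9 − 15·5 = 16.3; x* = 3 + 0.5·16.3/10.9 = 3.7477; y* = 15 + 0.5·16.3/5 = 16.63.
Expenditure on x: 10.9·3.7477 = 40.85; share = 0.3294.

share on x = 0.3294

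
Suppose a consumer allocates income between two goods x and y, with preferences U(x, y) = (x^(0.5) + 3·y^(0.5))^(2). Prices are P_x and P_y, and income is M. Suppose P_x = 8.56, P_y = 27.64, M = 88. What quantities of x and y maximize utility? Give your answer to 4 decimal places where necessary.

x* = 2.7145, y* = 2.3431

MRS = MU_x/MU_y = (1/3)·(y/x)^(0.5). Set equal to P_x/P_y.
Hence y/x = (3·P_x/P_y)^(1/(0.5)), i.e. raised to the 2 power.
With the ratio pinned down, the budget gives x* = M/(P_x + P_y·(y/x)) and y* = (y/x)·x*.
Numerically y/x = 0.863205, so x* = 88/(8.56 + 27.64·0.863205) = 2.7145 and y* = 0.863205·2.7145 = 2.3431.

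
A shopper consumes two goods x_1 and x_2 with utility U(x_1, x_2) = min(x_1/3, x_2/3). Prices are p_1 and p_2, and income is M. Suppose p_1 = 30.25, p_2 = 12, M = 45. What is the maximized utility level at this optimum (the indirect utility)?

Leontief preferences: the optimum is at the kink where x_1/3 = x_2/3, i.e. x_2 = x_1.
Budget: p_1·x_1 + p_2·x_1 = M, so (3·p_1 + 3·p_2)·x_1 = 3·M.
Demand: x_1*(p_1,p_2,M) = 3·M/(3·p_1 + 3·p_2), x_2* = 3·M/(3·p_1 + 3·p_2).
Here 3·30.25 + 3·12 = 126.75, giving x_1* = 1.0651 and x_2* = 1.0651.
Utility at the optimum: U(1.0651, 1.0651) = 0.355.

V = 0.355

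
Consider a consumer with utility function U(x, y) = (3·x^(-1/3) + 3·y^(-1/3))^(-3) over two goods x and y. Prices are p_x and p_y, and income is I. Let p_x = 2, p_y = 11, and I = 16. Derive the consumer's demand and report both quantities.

x* = 3.1603, y* = 0.8799

MU_x ∝ 3·x^(-4/3), MU_y ∝ 3·y^(-4/3), so MRS = (y/x)^(4/3) = p_x/p_y.
Hence y/x = (p_x/p_y)^(1/(4/3)), i.e. raised to the 0.75 power.
Substitute y = (y/x)·x into the budget: x* = I/(p_x + p_y·(y/x)).
Numerically y/x = 0.278438, so x* = 16/(2 + 11·0.278438) = 3.1603 and y* = 0.278438·3.1603 = 0.8799.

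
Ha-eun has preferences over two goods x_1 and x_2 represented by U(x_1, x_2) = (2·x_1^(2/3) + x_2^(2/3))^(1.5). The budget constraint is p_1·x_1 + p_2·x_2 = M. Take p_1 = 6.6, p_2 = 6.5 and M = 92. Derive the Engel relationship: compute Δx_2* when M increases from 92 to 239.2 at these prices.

Δx_2* = 2.5854

MRS = MU_x_1/MU_x_2 = 2·(x_2/x_1)^(1/3). Set equal to p_1/p_2.
Hence x_2/x_1 = ((1/2)·p_1/p_2)^(1/(1/3)), i.e. raised to the 3 power.
Substitute x_2 = (x_2/x_1)·x_1 into the budget: x_1* = M/(p_1 + p_2·(x_2/x_1)).
Numerically x_2/x_1 = 0.130858, so x_1* = 92/(6.6 + 6.5·0.130858) = 12.348 and x_2* = 0.130858·12.348 = 1.6158.
At M' = 239.2: x_2* = 4.2012. Change: 4.2012 − 1.6158 = 2.5854.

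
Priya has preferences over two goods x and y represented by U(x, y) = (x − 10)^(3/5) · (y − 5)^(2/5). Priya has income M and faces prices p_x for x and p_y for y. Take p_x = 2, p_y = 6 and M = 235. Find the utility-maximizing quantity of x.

Substituting into the budget: x* = 10 + 0.6·(M − 10·p_x − 5·p_y)/p_x, and y* = 5 + 0.4·(…)/p_y.
Discretionary income = 235 − 10·2 − 5·6 = 185; x* = 10 + 0.6·185/2 = 65.5.

x* = 65.5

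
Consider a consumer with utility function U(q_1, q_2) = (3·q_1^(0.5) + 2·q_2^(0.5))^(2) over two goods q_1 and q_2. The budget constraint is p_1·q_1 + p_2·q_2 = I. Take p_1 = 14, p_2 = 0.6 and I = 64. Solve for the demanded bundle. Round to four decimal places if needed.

q_1* = 0.402, q_2* = 97.2856

MRS = MU_q_1/MU_q_2 = (3/2)·(q_2/q_1)^(0.5). Set equal to p_1/p_2.
Hence q_2/q_1 = ((2/3)·p_1/p_2)^(1/(0.5)), i.e. raised to the 2 power.
With the ratio pinned down, the budget gives q_1* = I/(p_1 + p_2·(q_2/q_1)) and q_2* = (q_2/q_1)·q_1*.
Numerically q_2/q_1 = 241.975309, so q_1* = 64/(14 + 0.6·241.975309) = 0.402 and q_2* = 241.975309·0.402 = 97.2856.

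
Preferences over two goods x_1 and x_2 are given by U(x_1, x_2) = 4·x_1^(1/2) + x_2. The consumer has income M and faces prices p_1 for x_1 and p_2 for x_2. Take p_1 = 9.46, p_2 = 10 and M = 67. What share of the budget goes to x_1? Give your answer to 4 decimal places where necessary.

share on x_1 = 0.6311

Set MRS = p_1/p_2: 2·x_1^(−1/2) = p_1/p_2.
Solve: √x_1 = 2·p_2/p_1, so x_1*(p_1,p_2) = (2·p_2/p_1)², and x_2* = (M − p_1·x_1*)/p_2.
Plugging in: x_1* = (2·10/9.46)² = 4.4697, x_2* = 2.4717.
Expenditure on x_1: 9.46·4.4697 = 42.2833; share = 0.6311.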